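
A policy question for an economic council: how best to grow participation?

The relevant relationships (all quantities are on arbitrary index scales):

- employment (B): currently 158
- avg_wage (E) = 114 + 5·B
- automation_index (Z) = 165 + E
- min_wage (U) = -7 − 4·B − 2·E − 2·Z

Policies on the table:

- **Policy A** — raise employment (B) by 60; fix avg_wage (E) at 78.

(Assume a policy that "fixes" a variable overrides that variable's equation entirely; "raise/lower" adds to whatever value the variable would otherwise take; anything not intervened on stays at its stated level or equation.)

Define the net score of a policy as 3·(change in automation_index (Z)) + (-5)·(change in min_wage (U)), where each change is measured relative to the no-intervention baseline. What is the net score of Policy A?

-17798

Baseline:
  B = 158
  E = 114 + 5·158 = 904
  Z = 165 + 904 = 1069
  U = -7 − 4·158 − 2·904 − 2·1069 = -4585
Policy A (B + 60, E := 78):
  B = 158 + 60 = 218
  E = 78
  Z = 165 + 78 = 243
  U = -7 − 4·218 − 2·78 − 2·243 = -1521
ΔZ = 243 − 1069 = -826; ΔU = -1521 − (-4585) = 3064
Score = 3·(-826) + (-5)·3064 = -17798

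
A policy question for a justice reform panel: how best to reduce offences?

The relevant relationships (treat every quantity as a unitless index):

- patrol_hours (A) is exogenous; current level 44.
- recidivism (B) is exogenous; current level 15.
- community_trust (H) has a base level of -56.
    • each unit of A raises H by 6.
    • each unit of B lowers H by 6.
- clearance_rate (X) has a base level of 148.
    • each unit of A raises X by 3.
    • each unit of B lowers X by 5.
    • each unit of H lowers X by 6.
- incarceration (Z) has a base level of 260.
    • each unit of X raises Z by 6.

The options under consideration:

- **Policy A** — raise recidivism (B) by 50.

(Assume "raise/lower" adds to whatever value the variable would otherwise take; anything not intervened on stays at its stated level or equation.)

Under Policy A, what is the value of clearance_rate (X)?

1047

Policy A (B + 50):
  A = 44
  B = 15 + 50 = 65
  H = -56 + 6·44 − 6·65 = -182
  X = 148 + 3·44 − 5·65 − 6·(-182) = 1047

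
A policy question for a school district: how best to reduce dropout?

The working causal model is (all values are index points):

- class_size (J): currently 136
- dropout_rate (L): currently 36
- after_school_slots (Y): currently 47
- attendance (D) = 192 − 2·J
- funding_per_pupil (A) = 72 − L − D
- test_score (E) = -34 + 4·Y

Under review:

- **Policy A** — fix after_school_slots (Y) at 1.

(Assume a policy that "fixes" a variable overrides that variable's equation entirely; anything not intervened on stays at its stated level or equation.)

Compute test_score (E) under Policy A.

Policy A (Y := 1):
  Y = 1
  E = -34 + 4·1 = -30

-30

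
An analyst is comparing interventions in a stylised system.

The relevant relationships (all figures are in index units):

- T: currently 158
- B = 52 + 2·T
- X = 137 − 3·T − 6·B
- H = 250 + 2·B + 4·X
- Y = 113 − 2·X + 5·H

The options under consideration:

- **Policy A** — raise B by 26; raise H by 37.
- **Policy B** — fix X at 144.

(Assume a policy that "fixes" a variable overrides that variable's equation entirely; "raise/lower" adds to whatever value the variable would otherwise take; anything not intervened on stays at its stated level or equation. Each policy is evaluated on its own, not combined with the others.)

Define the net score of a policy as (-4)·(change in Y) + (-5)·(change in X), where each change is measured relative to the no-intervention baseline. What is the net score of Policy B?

-207053

Baseline:
  T = 158
  B = 52 + 2·158 = 368
  X = 137 − 3·158 − 6·368 = -2545
  H = 250 + 2·368 + 4·(-2545) = -9194
  Y = 113 − 2·(-2545) + 5·(-9194) = -40767
Policy B (X := 144):
  T = 158
  B = 52 + 2·158 = 368
  X = 144
  H = 250 + 2·368 + 4·144 = 1562
  Y = 113 − 2·144 + 5·1562 = 7635
ΔY = 7635 − (-40767) = 48402; ΔX = 144 − (-2545) = 2689
Score = (-4)·48402 + (-5)·2689 = -207053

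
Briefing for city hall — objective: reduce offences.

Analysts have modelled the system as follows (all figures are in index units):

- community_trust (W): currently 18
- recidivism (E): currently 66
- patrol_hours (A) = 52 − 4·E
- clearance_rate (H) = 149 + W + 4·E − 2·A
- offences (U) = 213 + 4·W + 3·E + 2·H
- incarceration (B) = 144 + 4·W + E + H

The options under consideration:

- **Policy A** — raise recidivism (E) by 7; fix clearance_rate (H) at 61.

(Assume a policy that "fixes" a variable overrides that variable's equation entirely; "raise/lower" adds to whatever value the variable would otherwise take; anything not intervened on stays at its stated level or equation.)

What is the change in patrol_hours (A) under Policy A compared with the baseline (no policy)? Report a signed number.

-28

Baseline:
  E = 66
  A = 52 − 4·66 = -212
Policy A (E + 7, H := 61):
  E = 66 + 7 = 73
  A = 52 − 4·73 = -240
Change in A: -240 − (-212) = -28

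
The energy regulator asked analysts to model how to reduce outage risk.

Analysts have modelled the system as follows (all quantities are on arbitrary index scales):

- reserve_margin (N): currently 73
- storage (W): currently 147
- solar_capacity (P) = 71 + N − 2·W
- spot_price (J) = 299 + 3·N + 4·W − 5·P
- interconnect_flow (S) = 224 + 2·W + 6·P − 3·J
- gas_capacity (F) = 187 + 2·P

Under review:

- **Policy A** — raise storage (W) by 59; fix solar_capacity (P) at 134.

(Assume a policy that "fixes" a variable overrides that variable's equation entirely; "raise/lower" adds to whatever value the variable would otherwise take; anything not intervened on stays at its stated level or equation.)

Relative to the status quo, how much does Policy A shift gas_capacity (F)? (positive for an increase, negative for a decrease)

568

Baseline:
  N = 73
  W = 147
  P = 71 + 73 − 2·147 = -150
  F = 187 + 2·(-150) = -113
Policy A (W + 59, P := 134):
  N = 73
  W = 147 + 59 = 206
  P = 134
  F = 187 + 2·134 = 455
Change in F: 455 − (-113) = 568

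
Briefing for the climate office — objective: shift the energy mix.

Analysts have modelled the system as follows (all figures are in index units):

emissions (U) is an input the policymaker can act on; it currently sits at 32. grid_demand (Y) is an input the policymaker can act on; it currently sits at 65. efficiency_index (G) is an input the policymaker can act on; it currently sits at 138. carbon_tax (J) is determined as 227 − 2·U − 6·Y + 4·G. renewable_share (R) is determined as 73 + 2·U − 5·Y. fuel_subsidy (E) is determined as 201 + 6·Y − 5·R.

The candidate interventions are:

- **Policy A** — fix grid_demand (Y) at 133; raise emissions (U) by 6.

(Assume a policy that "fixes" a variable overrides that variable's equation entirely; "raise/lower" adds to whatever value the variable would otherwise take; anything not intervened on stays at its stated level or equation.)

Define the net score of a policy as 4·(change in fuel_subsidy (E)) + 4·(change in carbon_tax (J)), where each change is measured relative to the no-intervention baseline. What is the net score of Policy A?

6512

Baseline:
  U = 32
  Y = 65
  G = 138
  J = 227 − 2·32 − 6·65 + 4·138 = 325
  R = 73 + 2·32 − 5·65 = -188
  E = 201 + 6·65 − 5·(-188) = 1531
Policy A (Y := 133, U + 6):
  U = 32 + 6 = 38
  Y = 133
  G = 138
  J = 227 − 2·38 − 6·133 + 4·138 = -95
  R = 73 + 2·38 − 5·133 = -516
  E = 201 + 6·133 − 5·(-516) = 3579
ΔE = 3579 − 1531 = 2048; ΔJ = -95 − 325 = -420
Score = 4·2048 + 4·(-420) = 6512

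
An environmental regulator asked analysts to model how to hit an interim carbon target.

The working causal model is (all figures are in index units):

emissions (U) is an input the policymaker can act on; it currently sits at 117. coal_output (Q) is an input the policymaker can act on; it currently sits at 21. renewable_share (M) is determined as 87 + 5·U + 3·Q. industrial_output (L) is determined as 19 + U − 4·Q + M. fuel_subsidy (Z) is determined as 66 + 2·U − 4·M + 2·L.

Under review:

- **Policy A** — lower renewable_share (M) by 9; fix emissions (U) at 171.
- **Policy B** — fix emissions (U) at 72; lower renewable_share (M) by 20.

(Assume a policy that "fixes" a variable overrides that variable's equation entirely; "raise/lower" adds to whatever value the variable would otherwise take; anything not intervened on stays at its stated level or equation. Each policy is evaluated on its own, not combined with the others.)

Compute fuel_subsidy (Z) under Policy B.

-756

Policy B (U := 72, M − 20):
  U = 72
  Q = 21
  M = 87 + 5·72 + 3·21 (−20 from intervention) = 490
  L = 19 + 72 − 4·21 + 490 = 497
  Z = 66 + 2·72 − 4·490 + 2·497 = -756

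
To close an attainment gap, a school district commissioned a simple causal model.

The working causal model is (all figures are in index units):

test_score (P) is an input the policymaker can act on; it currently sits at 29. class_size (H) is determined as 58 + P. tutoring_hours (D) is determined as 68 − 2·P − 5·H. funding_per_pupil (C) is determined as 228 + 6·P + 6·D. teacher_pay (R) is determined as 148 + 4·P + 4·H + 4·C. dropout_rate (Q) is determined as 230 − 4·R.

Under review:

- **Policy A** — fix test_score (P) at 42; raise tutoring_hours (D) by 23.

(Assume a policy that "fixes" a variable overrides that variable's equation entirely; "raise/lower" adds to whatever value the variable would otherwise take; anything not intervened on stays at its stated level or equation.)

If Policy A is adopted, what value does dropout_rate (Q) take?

37014

Policy A (P := 42, D + 23):
  P = 42
  H = 58 + 42 = 100
  D = 68 − 2·42 − 5·100 (+23 from intervention) = -493
  C = 228 + 6·42 + 6·(-493) = -2478
  R = 148 + 4·42 + 4·100 + 4·(-2478) = -9196
  Q = 230 − 4·(-9196) = 37014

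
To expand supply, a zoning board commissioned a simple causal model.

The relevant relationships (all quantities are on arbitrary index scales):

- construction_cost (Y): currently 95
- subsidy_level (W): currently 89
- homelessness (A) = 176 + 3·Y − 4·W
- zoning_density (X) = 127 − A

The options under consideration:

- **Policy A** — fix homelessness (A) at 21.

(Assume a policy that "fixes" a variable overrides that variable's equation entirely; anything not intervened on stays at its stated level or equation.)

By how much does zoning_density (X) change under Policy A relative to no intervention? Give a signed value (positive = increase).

Baseline:
  Y = 95
  W = 89
  A = 176 + 3·95 − 4·89 = 105
  X = 127 − 105 = 22
Policy A (A := 21):
  Y = 95
  W = 89
  A = 21
  X = 127 − 21 = 106
Change in X: 106 − 22 = 84

84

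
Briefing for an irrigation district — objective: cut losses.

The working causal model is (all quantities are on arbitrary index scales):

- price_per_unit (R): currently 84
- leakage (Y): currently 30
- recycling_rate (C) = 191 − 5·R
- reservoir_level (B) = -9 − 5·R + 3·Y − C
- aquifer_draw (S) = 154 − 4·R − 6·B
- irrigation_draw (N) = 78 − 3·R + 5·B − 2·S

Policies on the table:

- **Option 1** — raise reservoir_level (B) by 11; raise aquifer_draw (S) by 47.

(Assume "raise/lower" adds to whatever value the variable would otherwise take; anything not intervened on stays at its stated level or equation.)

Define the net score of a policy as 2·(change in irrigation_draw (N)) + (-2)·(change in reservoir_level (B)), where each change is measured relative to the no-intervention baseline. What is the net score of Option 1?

164

Baseline:
  R = 84
  Y = 30
  C = 191 − 5·84 = -229
  B = -9 − 5·84 + 3·30 − (-229) = -110
  S = 154 − 4·84 − 6·(-110) = 478
  N = 78 − 3·84 + 5·(-110) − 2·478 = -1680
Option 1 (B + 11, S + 47):
  R = 84
  Y = 30
  C = 191 − 5·84 = -229
  B = -9 − 5·84 + 3·30 − (-229) (+11 from intervention) = -99
  S = 154 − 4·84 − 6·(-99) (+47 from intervention) = 459
  N = 78 − 3·84 + 5·(-99) − 2·459 = -1587
ΔN = -1587 − (-1680) = 93; ΔB = -99 − (-110) = 11
Score = 2·93 + (-2)·11 = 164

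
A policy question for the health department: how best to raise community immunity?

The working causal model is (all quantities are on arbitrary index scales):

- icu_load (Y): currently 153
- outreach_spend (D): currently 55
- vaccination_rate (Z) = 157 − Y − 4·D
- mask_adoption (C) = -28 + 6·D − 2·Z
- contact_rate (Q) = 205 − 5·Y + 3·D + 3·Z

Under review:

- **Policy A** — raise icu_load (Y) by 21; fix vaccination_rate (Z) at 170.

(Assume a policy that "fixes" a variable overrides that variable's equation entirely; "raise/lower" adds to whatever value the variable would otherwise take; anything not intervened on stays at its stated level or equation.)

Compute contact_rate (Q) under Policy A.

Policy A (Y + 21, Z := 170):
  Y = 153 + 21 = 174
  D = 55
  Z = 170
  Q = 205 − 5·174 + 3·55 + 3·170 = 10

10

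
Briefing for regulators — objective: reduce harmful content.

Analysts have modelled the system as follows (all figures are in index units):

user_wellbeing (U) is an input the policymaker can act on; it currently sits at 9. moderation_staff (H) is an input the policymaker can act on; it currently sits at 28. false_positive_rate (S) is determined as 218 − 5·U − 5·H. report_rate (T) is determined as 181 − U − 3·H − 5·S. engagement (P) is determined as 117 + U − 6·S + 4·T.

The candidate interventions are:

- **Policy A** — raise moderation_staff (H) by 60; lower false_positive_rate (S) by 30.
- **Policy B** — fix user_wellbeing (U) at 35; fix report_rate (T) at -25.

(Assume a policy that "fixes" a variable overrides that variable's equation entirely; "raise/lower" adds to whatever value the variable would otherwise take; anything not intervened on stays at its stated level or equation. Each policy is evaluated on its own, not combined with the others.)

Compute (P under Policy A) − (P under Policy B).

Policy A (H + 60, S − 30):
  U = 9
  H = 28 + 60 = 88
  S = 218 − 5·9 − 5·88 (−30 from intervention) = -297
  T = 181 − 9 − 3·88 − 5·(-297) = 1393
  P = 117 + 9 − 6·(-297) + 4·1393 = 7480
Policy B (U := 35, T := -25):
  U = 35
  H = 28
  S = 218 − 5·35 − 5·28 = -97
  T = -25
  P = 117 + 35 − 6·(-97) + 4·(-25) = 634
P: 7480 − 634 = 6846

6846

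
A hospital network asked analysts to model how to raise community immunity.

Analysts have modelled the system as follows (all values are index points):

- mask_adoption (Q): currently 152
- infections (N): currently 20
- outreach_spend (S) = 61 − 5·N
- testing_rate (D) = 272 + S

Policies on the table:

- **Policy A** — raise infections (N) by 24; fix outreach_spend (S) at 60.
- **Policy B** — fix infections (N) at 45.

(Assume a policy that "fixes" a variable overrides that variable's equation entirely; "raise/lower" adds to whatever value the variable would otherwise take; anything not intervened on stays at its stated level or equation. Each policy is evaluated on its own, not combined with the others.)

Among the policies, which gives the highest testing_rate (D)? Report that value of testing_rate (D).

Policy A (N + 24, S := 60):
  N = 20 + 24 = 44
  S = 60
  D = 272 + 60 = 332
Policy B (N := 45):
  N = 45
  S = 61 − 5·45 = -164
  D = 272 + (-164) = 108
Comparing — Policy A: D=332, Policy B: D=108. Highest is 332 (Policy A).

332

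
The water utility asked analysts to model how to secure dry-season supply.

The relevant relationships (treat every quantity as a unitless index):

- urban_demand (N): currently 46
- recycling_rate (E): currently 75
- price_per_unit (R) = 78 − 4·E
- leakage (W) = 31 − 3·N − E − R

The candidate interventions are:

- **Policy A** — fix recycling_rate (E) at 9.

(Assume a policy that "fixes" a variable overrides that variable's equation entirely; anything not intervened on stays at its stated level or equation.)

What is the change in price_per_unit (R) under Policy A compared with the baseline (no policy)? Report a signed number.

Baseline:
  E = 75
  R = 78 − 4·75 = -222
Policy A (E := 9):
  E = 9
  R = 78 − 4·9 = 42
Change in R: 42 − (-222) = 264

264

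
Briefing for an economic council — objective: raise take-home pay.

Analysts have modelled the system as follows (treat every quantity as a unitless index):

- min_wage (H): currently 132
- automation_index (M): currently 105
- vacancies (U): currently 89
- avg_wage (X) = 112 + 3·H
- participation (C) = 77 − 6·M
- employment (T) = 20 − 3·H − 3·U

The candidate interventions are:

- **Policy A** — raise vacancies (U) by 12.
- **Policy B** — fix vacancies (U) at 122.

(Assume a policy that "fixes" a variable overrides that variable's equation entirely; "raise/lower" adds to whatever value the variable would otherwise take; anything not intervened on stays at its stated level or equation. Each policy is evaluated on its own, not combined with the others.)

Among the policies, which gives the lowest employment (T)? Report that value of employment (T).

-742

Policy A (U + 12):
  H = 132
  U = 89 + 12 = 101
  T = 20 − 3·132 − 3·101 = -679
Policy B (U := 122):
  H = 132
  U = 122
  T = 20 − 3·132 − 3·122 = -742
Comparing — Policy A: T=-679, Policy B: T=-742. Lowest is -742 (Policy B).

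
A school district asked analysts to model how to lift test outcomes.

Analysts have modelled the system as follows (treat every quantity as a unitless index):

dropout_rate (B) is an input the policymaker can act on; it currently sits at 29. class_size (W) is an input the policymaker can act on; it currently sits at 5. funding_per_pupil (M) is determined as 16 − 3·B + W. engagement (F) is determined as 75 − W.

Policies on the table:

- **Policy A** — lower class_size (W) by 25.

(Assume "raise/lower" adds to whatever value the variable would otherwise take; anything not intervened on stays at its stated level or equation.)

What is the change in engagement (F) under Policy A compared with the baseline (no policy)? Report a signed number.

25

Baseline:
  W = 5
  F = 75 − 5 = 70
Policy A (W − 25):
  W = 5 − 25 = -20
  F = 75 − (-20) = 95
Change in F: 95 − 70 = 25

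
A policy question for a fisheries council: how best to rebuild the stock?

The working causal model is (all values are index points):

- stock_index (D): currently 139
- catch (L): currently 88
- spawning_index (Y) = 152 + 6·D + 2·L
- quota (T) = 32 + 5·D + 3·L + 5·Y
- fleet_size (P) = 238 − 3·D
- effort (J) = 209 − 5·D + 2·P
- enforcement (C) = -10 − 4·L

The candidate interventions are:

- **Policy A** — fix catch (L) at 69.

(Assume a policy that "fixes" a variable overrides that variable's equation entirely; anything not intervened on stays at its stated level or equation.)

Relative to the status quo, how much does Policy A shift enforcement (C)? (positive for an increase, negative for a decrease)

76

Baseline:
  L = 88
  C = -10 − 4·88 = -362
Policy A (L := 69):
  L = 69
  C = -10 − 4·69 = -286
Change in C: -286 − (-362) = 76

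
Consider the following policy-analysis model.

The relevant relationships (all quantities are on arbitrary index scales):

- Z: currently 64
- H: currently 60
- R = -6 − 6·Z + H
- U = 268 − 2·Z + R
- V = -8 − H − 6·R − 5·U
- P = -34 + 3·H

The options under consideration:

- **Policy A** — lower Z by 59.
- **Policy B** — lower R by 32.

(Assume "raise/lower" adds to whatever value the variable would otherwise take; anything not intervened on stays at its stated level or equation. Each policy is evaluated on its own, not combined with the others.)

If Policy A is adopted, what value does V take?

-1622

Policy A (Z − 59):
  Z = 64 − 59 = 5
  H = 60
  R = -6 − 6·5 + 60 = 24
  U = 268 − 2·5 + 24 = 282
  V = -8 − 60 − 6·24 − 5·282 = -1622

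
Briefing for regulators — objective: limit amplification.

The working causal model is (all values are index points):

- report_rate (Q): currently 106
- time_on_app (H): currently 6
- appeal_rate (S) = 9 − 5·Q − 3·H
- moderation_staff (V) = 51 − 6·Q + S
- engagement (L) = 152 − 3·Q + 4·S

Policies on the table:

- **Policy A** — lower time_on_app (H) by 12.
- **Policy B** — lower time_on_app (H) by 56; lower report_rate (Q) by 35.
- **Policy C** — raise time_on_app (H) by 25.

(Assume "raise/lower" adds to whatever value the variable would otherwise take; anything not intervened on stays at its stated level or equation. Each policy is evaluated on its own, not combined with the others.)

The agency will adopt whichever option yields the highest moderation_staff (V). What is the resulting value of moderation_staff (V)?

Policy A (H − 12):
  Q = 106
  H = 6 − 12 = -6
  S = 9 − 5·106 − 3·(-6) = -503
  V = 51 − 6·106 + (-503) = -1088
Policy B (H − 56, Q − 35):
  Q = 106 − 35 = 71
  H = 6 − 56 = -50
  S = 9 − 5·71 − 3·(-50) = -196
  V = 51 − 6·71 + (-196) = -571
Policy C (H + 25):
  Q = 106
  H = 6 + 25 = 31
  S = 9 − 5·106 − 3·31 = -614
  V = 51 − 6·106 + (-614) = -1199
Comparing — Policy A: V=-1088, Policy B: V=-571, Policy C: V=-1199. Highest is -571 (Policy B).

-571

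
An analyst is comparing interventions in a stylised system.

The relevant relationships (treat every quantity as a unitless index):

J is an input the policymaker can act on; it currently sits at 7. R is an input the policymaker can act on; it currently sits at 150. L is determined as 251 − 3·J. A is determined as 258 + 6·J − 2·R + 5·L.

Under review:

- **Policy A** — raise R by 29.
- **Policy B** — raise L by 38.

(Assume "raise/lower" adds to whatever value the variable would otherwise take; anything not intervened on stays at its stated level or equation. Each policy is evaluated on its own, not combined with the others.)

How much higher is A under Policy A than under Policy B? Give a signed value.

Policy A (R + 29):
  J = 7
  R = 150 + 29 = 179
  L = 251 − 3·7 = 230
  A = 258 + 6·7 − 2·179 + 5·230 = 1092
Policy B (L + 38):
  J = 7
  R = 150
  L = 251 − 3·7 (+38 from intervention) = 268
  A = 258 + 6·7 − 2·150 + 5·268 = 1340
A: 1092 − 1340 = -248

-248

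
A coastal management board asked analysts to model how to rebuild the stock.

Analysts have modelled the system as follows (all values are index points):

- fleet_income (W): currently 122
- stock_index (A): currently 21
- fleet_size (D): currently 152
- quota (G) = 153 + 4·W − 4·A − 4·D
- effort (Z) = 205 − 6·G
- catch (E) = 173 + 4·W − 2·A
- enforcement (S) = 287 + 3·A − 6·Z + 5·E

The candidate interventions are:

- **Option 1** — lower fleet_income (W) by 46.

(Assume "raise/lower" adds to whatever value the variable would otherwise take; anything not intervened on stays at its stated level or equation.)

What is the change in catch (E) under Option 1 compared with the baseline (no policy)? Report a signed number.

-184

Baseline:
  W = 122
  A = 21
  E = 173 + 4·122 − 2·21 = 619
Option 1 (W − 46):
  W = 122 − 46 = 76
  A = 21
  E = 173 + 4·76 − 2·21 = 435
Change in E: 435 − 619 = -184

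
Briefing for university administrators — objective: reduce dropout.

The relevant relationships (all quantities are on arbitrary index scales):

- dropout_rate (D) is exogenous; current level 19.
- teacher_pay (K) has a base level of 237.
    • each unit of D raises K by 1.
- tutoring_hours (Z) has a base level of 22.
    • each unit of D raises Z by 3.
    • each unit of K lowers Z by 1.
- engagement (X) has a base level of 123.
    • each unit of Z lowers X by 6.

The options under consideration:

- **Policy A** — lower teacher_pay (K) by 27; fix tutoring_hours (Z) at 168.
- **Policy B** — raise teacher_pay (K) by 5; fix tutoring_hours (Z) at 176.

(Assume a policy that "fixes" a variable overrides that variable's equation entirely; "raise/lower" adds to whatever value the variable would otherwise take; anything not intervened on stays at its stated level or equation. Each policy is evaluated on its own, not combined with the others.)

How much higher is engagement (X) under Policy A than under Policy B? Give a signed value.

48

Policy A (K − 27, Z := 168):
  D = 19
  K = 237 + 19 (−27 from intervention) = 229
  Z = 168
  X = 123 − 6·168 = -885
Policy B (K + 5, Z := 176):
  D = 19
  K = 237 + 19 (+5 from intervention) = 261
  Z = 176
  X = 123 − 6·176 = -933
X: -885 − (-933) = 48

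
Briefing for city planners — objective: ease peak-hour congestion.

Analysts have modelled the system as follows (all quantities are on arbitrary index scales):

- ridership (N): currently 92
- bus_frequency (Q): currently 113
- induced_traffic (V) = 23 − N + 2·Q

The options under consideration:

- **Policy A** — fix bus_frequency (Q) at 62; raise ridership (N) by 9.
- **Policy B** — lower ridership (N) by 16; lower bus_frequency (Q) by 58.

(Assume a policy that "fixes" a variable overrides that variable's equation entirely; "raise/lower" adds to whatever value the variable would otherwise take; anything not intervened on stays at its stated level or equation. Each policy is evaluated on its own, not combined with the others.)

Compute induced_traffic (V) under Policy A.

Policy A (Q := 62, N + 9):
  N = 92 + 9 = 101
  Q = 62
  V = 23 − 101 + 2·62 = 46

46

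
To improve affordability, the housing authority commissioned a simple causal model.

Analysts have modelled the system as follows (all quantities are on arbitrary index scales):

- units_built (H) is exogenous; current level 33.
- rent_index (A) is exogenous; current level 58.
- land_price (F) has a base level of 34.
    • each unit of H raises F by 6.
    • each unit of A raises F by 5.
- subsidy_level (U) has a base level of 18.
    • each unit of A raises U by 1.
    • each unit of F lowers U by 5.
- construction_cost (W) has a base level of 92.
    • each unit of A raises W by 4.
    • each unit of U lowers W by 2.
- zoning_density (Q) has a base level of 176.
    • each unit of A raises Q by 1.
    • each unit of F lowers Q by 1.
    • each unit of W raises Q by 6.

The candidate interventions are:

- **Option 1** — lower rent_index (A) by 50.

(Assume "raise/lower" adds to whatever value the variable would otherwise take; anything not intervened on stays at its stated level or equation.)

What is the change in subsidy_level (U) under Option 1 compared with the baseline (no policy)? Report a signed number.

Baseline:
  H = 33
  A = 58
  F = 34 + 6·33 + 5·58 = 522
  U = 18 + 58 − 5·522 = -2534
Option 1 (A − 50):
  H = 33
  A = 58 − 50 = 8
  F = 34 + 6·33 + 5·8 = 272
  U = 18 + 8 − 5·272 = -1334
Change in U: -1334 − (-2534) = 1200

1200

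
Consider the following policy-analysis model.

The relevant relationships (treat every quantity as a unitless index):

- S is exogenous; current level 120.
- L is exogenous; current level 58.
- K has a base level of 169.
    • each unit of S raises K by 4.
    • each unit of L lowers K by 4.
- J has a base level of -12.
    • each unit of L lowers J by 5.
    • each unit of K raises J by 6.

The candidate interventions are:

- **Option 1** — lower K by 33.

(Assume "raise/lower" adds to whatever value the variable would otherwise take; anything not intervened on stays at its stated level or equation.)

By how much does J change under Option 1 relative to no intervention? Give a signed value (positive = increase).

-198

Baseline:
  S = 120
  L = 58
  K = 169 + 4·120 − 4·58 = 417
  J = -12 − 5·58 + 6·417 = 2200
Option 1 (K − 33):
  S = 120
  L = 58
  K = 169 + 4·120 − 4·58 (−33 from intervention) = 384
  J = -12 − 5·58 + 6·384 = 2002
Change in J: 2002 − 2200 = -198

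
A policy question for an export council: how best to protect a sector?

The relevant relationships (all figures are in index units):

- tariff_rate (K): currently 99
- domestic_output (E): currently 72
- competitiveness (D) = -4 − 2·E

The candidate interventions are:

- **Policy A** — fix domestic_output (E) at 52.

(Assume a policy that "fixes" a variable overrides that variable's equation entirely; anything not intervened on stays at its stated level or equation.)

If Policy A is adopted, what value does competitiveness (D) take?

-108

Policy A (E := 52):
  E = 52
  D = -4 − 2·52 = -108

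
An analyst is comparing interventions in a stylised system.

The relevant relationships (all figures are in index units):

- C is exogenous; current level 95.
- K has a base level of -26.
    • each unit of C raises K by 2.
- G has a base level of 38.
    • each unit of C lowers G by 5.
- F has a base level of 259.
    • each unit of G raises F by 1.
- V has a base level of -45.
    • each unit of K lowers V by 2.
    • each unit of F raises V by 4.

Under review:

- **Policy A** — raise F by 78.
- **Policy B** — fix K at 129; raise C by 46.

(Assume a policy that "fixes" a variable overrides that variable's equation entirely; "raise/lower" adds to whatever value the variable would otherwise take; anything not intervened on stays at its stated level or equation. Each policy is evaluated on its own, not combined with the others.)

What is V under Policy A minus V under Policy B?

1162

Policy A (F + 78):
  C = 95
  K = -26 + 2·95 = 164
  G = 38 − 5·95 = -437
  F = 259 + (-437) (+78 from intervention) = -100
  V = -45 − 2·164 + 4·(-100) = -773
Policy B (K := 129, C + 46):
  C = 95 + 46 = 141
  K = 129
  G = 38 − 5·141 = -667
  F = 259 + (-667) = -408
  V = -45 − 2·129 + 4·(-408) = -1935
V: -773 − (-1935) = 1162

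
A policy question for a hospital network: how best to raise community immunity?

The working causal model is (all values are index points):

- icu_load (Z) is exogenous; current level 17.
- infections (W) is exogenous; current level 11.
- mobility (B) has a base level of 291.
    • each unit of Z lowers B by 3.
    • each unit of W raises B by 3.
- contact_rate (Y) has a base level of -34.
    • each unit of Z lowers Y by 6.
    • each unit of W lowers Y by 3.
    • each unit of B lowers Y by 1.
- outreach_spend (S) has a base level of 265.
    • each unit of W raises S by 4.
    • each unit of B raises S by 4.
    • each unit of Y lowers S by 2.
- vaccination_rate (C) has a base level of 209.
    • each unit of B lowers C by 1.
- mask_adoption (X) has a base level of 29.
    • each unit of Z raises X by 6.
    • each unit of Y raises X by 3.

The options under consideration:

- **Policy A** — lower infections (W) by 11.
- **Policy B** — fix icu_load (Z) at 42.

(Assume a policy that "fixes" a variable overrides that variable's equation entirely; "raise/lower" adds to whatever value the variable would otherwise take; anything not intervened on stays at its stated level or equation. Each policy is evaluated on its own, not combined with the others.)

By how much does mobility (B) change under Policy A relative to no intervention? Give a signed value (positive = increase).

Baseline:
  Z = 17
  W = 11
  B = 291 − 3·17 + 3·11 = 273
Policy A (W − 11):
  Z = 17
  W = 11 − 11 = 0
  B = 291 − 3·17 + 3·0 = 240
Change in B: 240 − 273 = -33

-33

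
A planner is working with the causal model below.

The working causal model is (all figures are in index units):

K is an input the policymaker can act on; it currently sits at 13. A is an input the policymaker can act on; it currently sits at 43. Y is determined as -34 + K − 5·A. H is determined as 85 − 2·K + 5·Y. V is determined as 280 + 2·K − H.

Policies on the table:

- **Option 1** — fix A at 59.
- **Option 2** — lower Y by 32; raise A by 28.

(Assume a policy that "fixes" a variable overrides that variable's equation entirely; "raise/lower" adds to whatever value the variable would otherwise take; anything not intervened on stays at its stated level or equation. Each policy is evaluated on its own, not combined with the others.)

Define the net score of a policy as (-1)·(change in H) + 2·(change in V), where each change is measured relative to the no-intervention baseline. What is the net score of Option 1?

1200

Baseline:
  K = 13
  A = 43
  Y = -34 + 13 − 5·43 = -236
  H = 85 − 2·13 + 5·(-236) = -1121
  V = 280 + 2·13 − (-1121) = 1427
Option 1 (A := 59):
  K = 13
  A = 59
  Y = -34 + 13 − 5·59 = -316
  H = 85 − 2·13 + 5·(-316) = -1521
  V = 280 + 2·13 − (-1521) = 1827
ΔH = -1521 − (-1121) = -400; ΔV = 1827 − 1427 = 400
Score = (-1)·(-400) + 2·400 = 1200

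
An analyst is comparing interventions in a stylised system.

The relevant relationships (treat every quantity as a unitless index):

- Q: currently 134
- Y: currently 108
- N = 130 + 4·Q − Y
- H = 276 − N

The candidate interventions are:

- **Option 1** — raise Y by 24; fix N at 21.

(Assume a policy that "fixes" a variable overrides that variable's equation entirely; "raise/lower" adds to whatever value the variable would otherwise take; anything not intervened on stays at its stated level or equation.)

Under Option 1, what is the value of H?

255

Option 1 (Y + 24, N := 21):
  Q = 134
  Y = 108 + 24 = 132
  N = 21
  H = 276 − 21 = 255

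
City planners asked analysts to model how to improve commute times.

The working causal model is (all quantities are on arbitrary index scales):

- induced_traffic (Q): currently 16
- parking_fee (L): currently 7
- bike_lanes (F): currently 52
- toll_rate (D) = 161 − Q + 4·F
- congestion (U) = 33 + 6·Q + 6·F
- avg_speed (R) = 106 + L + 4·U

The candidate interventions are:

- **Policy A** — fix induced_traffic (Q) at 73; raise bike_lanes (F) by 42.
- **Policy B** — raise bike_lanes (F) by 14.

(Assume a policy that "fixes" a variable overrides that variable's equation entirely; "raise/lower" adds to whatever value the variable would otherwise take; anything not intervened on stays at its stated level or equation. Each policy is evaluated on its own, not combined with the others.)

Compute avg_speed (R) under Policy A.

Policy A (Q := 73, F + 42):
  Q = 73
  L = 7
  F = 52 + 42 = 94
  U = 33 + 6·73 + 6·94 = 1035
  R = 106 + 7 + 4·1035 = 4253

4253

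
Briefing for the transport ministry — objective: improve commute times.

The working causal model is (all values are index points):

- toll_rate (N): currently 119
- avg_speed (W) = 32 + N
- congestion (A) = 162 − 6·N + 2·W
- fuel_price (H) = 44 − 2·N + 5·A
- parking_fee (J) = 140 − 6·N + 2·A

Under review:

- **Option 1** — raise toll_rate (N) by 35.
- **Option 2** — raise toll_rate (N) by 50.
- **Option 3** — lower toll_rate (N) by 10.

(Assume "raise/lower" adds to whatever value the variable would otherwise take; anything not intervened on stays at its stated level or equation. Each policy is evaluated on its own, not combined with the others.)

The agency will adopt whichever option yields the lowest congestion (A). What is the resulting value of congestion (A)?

-450

Option 1 (N + 35):
  N = 119 + 35 = 154
  W = 32 + 154 = 186
  A = 162 − 6·154 + 2·186 = -390
Option 2 (N + 50):
  N = 119 + 50 = 169
  W = 32 + 169 = 201
  A = 162 − 6·169 + 2·201 = -450
Option 3 (N − 10):
  N = 119 − 10 = 109
  W = 32 + 109 = 141
  A = 162 − 6·109 + 2·141 = -210
Comparing — Option 1: A=-390, Option 2: A=-450, Option 3: A=-210. Lowest is -450 (Option 2).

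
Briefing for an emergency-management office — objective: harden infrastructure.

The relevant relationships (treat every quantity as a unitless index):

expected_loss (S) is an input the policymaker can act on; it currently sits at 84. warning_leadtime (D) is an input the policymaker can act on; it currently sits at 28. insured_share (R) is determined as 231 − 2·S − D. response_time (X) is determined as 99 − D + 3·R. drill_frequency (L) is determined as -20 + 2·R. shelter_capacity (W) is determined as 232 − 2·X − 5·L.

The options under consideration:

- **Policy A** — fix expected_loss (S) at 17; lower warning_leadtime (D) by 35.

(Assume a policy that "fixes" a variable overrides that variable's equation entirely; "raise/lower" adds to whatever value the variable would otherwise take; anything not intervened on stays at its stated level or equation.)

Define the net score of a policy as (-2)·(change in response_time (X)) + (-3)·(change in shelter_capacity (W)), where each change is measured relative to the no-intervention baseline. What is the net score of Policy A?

Baseline:
  S = 84
  D = 28
  R = 231 − 2·84 − 28 = 35
  X = 99 − 28 + 3·35 = 176
  L = -20 + 2·35 = 50
  W = 232 − 2·176 − 5·50 = -370
Policy A (S := 17, D − 35):
  S = 17
  D = 28 − 35 = -7
  R = 231 − 2·17 − (-7) = 204
  X = 99 − (-7) + 3·204 = 718
  L = -20 + 2·204 = 388
  W = 232 − 2·718 − 5·388 = -3144
ΔX = 718 − 176 = 542; ΔW = -3144 − (-370) = -2774
Score = (-2)·542 + (-3)·(-2774) = 7238

7238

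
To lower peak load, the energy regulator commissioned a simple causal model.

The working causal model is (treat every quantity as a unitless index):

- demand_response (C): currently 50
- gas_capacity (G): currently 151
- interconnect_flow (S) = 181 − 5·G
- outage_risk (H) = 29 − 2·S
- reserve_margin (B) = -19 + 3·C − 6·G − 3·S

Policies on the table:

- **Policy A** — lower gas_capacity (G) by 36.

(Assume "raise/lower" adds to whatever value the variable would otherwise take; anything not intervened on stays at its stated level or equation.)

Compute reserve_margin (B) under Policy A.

623

Policy A (G − 36):
  C = 50
  G = 151 − 36 = 115
  S = 181 − 5·115 = -394
  B = -19 + 3·50 − 6·115 − 3·(-394) = 623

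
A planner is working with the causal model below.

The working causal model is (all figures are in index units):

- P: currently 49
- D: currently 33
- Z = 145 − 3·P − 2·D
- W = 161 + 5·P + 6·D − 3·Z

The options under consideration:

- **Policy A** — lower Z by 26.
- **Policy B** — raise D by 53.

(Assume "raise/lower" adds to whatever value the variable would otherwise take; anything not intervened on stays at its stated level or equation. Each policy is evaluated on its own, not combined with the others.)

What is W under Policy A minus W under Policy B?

Policy A (Z − 26):
  P = 49
  D = 33
  Z = 145 − 3·49 − 2·33 (−26 from intervention) = -94
  W = 161 + 5·49 + 6·33 − 3·(-94) = 886
Policy B (D + 53):
  P = 49
  D = 33 + 53 = 86
  Z = 145 − 3·49 − 2·86 = -174
  W = 161 + 5·49 + 6·86 − 3·(-174) = 1444
W: 886 − 1444 = -558

-558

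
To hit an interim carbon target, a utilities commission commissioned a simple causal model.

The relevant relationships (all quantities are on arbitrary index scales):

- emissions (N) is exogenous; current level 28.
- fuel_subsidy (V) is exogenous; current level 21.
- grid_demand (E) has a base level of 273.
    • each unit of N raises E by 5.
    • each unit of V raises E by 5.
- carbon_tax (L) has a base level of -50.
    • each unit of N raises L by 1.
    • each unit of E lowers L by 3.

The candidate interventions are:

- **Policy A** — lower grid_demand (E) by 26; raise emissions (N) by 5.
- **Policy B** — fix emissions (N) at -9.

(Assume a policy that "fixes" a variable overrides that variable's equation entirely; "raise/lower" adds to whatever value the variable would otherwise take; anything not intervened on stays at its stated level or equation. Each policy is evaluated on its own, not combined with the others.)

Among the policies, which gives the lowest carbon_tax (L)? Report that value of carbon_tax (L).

Policy A (E − 26, N + 5):
  N = 28 + 5 = 33
  V = 21
  E = 273 + 5·33 + 5·21 (−26 from intervention) = 517
  L = -50 + 33 − 3·517 = -1568
Policy B (N := -9):
  N = -9
  V = 21
  E = 273 + 5·(-9) + 5·21 = 333
  L = -50 + (-9) − 3·333 = -1058
Comparing — Policy A: L=-1568, Policy B: L=-1058. Lowest is -1568 (Policy A).

-1568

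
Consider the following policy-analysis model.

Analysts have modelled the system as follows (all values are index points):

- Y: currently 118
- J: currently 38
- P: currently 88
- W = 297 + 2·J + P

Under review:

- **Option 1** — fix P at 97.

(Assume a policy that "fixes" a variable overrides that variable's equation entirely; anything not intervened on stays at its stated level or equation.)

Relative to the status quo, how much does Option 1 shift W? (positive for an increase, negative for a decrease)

9

Baseline:
  J = 38
  P = 88
  W = 297 + 2·38 + 88 = 461
Option 1 (P := 97):
  J = 38
  P = 97
  W = 297 + 2·38 + 97 = 470
Change in W: 470 − 461 = 9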